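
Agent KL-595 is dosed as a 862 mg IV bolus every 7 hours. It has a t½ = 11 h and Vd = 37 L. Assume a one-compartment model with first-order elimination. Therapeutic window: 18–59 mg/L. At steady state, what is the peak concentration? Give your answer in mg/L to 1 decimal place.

k = ln2/t½ = ln2/11 ≈ 0.063013 h⁻¹; fraction remaining f = e^(−kτ) = e^(−0.063013×7) ≈ 0.6433.
Accumulation ratio R = 1/(1 − f) ≈ 1/0.3567 ≈ 2.8035.
Each bolus raises the concentration by D/Vd = 862/37 ≈ 23.297 mg/L.
Steady-state peak Cmax,ss = C₀·R ≈ 23.297 × 2.8035 ≈ 65.313 mg/L.
Peak 65.3 mg/L vs MTC 59 mg/L: exceeds toxic threshold.

65.3 mg/L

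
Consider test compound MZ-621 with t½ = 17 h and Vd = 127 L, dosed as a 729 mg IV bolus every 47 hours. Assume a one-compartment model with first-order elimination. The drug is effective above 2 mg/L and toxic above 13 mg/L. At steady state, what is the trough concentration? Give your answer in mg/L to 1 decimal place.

1.0 mg/L

Over one 47-h interval, 47/17 ≈ 2.7647 half-lives elapse, leaving f ≈ 0.1471 of each dose.
Accumulation ratio R = 1/(1 − f) ≈ 1/0.8529 ≈ 1.1725.
Single-dose peak C₀ = D/Vd = 729/127 ≈ 5.740 mg/L.
Cmax,ss = C₀/(1 − f) ≈ 5.740/0.8529 ≈ 6.730 mg/L.
Steady-state trough Cmin,ss = Cmax,ss·f ≈ 6.730 × 0.1471 ≈ 0.990 mg/L.
Trough 1.0 mg/L vs MEC 2 mg/L: subtherapeutic.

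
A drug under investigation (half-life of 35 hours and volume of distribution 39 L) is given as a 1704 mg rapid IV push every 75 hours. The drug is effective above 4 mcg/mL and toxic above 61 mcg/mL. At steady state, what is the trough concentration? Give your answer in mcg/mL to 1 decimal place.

Over one 75-h interval, 75/35 ≈ 2.1429 half-lives elapse, leaving f ≈ 0.2264 of each dose.
At steady state, accumulation factor R = 1/(1 − e^(−kτ)) ≈ 1.2927.
Each bolus raises the concentration by D/Vd = 1704/39 ≈ 43.692 mcg/mL.
Cmax,ss = C₀/(1 − f) ≈ 43.692/0.7736 ≈ 56.479 mcg/mL.
Steady-state trough Cmin,ss = Cmax,ss·f ≈ 56.479 × 0.2264 ≈ 12.787 mcg/mL.
Trough 12.8 mcg/mL vs MEC 4 mcg/mL: adequate.

12.8 mcg/mL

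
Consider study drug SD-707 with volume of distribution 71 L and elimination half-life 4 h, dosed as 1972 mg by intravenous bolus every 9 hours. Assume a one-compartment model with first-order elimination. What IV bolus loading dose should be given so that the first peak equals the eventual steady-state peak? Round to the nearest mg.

2497 mg

f = (1/2)^(9/4) ≈ 0.210224; accumulation ratio R = 1/(1−f) ≈ 1.26618.
Loading dose to hit Cmax,ss on first dose: D_load = D_maint·R ≈ 1972 × 1.26618 ≈ 2496.91 mg.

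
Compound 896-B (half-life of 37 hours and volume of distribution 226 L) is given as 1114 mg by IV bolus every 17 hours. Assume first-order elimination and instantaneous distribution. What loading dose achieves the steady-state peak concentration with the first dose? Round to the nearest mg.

f = (1/2)^(17/37) ≈ 0.727259; accumulation ratio R = 1/(1−f) ≈ 3.66648.
Loading dose to hit Cmax,ss on first dose: D_load = D_maint·R ≈ 1114 × 3.66648 ≈ 4084.46 mg.

4084 mg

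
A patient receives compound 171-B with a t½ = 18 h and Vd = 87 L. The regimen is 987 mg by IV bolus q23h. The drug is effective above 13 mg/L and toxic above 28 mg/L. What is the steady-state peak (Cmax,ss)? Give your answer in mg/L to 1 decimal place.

k = ln2/t½ = ln2/18 ≈ 0.038508 h⁻¹; fraction remaining f = e^(−kτ) = e^(−0.038508×23) ≈ 0.4124.
At steady state, accumulation factor R = 1/(1 − e^(−kτ)) ≈ 1.7018.
Each bolus raises the concentration by D/Vd = 987/87 ≈ 11.345 mg/L.
Steady-state peak Cmax,ss = C₀·R ≈ 11.345 × 1.7018 ≈ 19.307 mg/L.
Peak 19.3 mg/L vs MTC 28 mg/L: below toxic threshold.

19.3 mg/L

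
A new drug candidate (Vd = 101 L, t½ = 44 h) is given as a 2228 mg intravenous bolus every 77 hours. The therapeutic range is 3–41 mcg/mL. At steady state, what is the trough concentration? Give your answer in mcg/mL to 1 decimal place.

τ/t½ = 77/44 ≈ 1.75, so fraction remaining f = (1/2)^(77/44) ≈ 0.2973.
At steady state, accumulation factor R = 1/(1 − e^(−kτ)) ≈ 1.4231.
Single-dose peak C₀ = D/Vd = 2228/101 ≈ 22.059 mcg/mL.
Steady-state peak Cmax,ss = C₀·R ≈ 22.059 × 1.4231 ≈ 31.392 mcg/mL.
Steady-state trough Cmin,ss = Cmax,ss·f ≈ 31.392 × 0.2973 ≈ 9.333 mcg/mL.
Trough 9.3 mcg/mL vs MEC 3 mcg/mL: adequate.

9.3 mcg/mL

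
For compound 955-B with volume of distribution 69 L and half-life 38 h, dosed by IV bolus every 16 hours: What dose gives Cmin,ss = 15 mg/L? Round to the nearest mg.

τ/t½ = 16/38 ≈ 0.42105, so f = (1/2)^(16/38) ≈ 0.746879.
Cmin,ss = (D/Vd)·f/(1−f), so D = Cmin,ss·Vd·(1−f)/f.
D = 15 × 69 × (1−f)/f ≈ 15 × 69 × 0.33890 ≈ 350.76 mg.

351 mg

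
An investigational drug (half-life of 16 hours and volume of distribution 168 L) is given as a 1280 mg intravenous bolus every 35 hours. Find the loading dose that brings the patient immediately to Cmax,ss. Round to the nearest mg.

1640 mg

f = (1/2)^(35/16) ≈ 0.219532; accumulation ratio R = 1/(1−f) ≈ 1.28128.
Loading dose to hit Cmax,ss on first dose: D_load = D_maint·R ≈ 1280 × 1.28128 ≈ 1640.04 mg.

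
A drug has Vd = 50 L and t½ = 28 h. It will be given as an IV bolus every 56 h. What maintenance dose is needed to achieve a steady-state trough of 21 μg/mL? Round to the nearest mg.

τ/t½ = 56/28 ≈ 2, so f = (1/2)^(56/28) ≈ 0.250000.
Cmin,ss = (D/Vd)·f/(1−f), so D = Cmin,ss·Vd·(1−f)/f.
D = 21 × 50 × (1−f)/f ≈ 21 × 50 × 3.00000 ≈ 3150.00 mg.

3150 mg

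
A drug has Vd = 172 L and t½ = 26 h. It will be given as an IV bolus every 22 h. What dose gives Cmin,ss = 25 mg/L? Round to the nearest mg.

τ/t½ = 22/26 ≈ 0.84615, so f = (1/2)^(22/26) ≈ 0.556266.
Cmin,ss = (D/Vd)·f/(1−f), so D = Cmin,ss·Vd·(1−f)/f.
D = 25 × 172 × (1−f)/f ≈ 25 × 172 × 0.79770 ≈ 3430.11 mg.

3430 mg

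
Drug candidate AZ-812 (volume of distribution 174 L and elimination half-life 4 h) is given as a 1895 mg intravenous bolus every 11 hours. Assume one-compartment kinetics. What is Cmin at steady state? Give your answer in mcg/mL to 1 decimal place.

1.9 mcg/mL

Over one 11-h interval, 11/4 ≈ 2.75 half-lives elapse, leaving f ≈ 0.1487 of each dose.
Accumulation ratio R = 1/(1 − f) ≈ 1/0.8513 ≈ 1.1747.
Each bolus raises the concentration by D/Vd = 1895/174 ≈ 10.891 mcg/mL.
Cmax,ss = C₀/(1 − f) ≈ 10.891/0.8513 ≈ 12.793 mcg/mL.
Steady-state trough Cmin,ss = Cmax,ss·f ≈ 12.793 × 0.1487 ≈ 1.902 mcg/mL.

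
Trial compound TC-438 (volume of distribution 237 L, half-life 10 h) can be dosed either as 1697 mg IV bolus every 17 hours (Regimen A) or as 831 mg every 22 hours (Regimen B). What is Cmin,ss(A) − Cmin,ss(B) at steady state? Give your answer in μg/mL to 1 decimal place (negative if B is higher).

2.2 μg/mL

Regimen A: f = (1/2)^(17/10) ≈ 0.3078; Cmin,ss = (1697/237)·f/(1−f) ≈ 3.184 μg/mL.
Regimen B: f = (1/2)^(22/10) ≈ 0.2176; Cmin,ss = (831/237)·f/(1−f) ≈ 0.975 μg/mL.
Difference ≈ 3.184 − 0.975 ≈ 2.209 μg/mL.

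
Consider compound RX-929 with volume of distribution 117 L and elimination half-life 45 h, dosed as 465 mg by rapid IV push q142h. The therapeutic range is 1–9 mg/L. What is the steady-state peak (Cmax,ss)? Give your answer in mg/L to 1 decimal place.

Over one 142-h interval, 142/45 ≈ 3.1556 half-lives elapse, leaving f ≈ 0.1122 of each dose.
Accumulation ratio R = 1/(1 − f) ≈ 1/0.8878 ≈ 1.1264.
Single-dose peak C₀ = D/Vd = 465/117 ≈ 3.974 mg/L.
Steady-state peak Cmax,ss = C₀·R ≈ 3.974 × 1.1264 ≈ 4.476 mg/L.
Peak 4.5 mg/L vs MTC 9 mg/L: below toxic threshold.

4.5 mg/L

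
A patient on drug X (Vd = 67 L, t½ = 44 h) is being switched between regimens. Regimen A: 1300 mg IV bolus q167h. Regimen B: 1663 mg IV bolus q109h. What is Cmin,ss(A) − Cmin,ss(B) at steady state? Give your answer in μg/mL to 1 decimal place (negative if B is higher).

-3.9 μg/mL

Regimen A: f = (1/2)^(167/44) ≈ 0.0720; Cmin,ss = (1300/67)·f/(1−f) ≈ 1.505 μg/mL.
Regimen B: f = (1/2)^(109/44) ≈ 0.1796; Cmin,ss = (1663/67)·f/(1−f) ≈ 5.434 μg/mL.
Difference ≈ 1.505 − 5.434 ≈ -3.929 μg/mL.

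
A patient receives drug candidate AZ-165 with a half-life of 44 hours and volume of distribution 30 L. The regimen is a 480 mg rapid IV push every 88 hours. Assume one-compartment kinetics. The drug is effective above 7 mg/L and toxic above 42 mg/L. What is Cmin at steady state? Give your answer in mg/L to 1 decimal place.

5.3 mg/L

The dosing interval is 2 half-lives, so f = 2^(−2) = 0.25.
At steady state, R = 1/(1 − 0.25) = 4/3.
Single-dose peak C₀ = D/Vd = 480/30 = 16 mg/L.
Steady-state peak Cmax,ss = C₀·R = 16 × 4/3 ≈ 21.333 mg/L.
Steady-state trough Cmin,ss = Cmax,ss·f ≈ 21.333 × 0.25 ≈ 5.333 mg/L.
Trough 5.3 mg/L vs MEC 7 mg/L: subtherapeutic.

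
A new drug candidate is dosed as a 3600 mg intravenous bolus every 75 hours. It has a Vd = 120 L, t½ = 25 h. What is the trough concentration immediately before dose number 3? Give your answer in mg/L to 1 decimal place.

4.2 mg/L

f = (1/2)^(τ/t½) = (1/2)^(75/25) ≈ 0.1250.
C₀ = D/Vd = 3600/120 ≈ 30.000 mg/L.
Before the 3rd dose, 2 doses have been given. Superposition: Cmin = C₀·(f + f²).
≈ 30.000 × (0.1250 + 0.0156) ≈ 30.000 × 0.1406 ≈ 4.218 mg/L.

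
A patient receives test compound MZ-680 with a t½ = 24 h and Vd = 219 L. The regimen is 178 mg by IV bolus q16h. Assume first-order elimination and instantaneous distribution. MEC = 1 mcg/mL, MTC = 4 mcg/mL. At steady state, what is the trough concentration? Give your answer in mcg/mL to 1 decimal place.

Over one 16-h interval, 16/24 ≈ 0.66667 half-lives elapse, leaving f ≈ 0.6300 of each dose.
At steady state, accumulation factor R = 1/(1 − e^(−kτ)) ≈ 2.7027.
Each bolus raises the concentration by D/Vd = 178/219 ≈ 0.813 mcg/mL.
Steady-state peak Cmax,ss = C₀·R ≈ 0.813 × 2.7027 ≈ 2.197 mcg/mL.
Steady-state trough Cmin,ss = Cmax,ss·f ≈ 2.197 × 0.6300 ≈ 1.384 mcg/mL.
Trough 1.4 mcg/mL vs MEC 1 mcg/mL: adequate.

1.4 mcg/mL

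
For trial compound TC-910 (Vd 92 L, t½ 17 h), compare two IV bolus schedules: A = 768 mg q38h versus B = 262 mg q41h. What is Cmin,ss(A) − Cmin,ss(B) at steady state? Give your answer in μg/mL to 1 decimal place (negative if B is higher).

Regimen A: f = (1/2)^(38/17) ≈ 0.2124; Cmin,ss = (768/92)·f/(1−f) ≈ 2.251 μg/mL.
Regimen B: f = (1/2)^(41/17) ≈ 0.1879; Cmin,ss = (262/92)·f/(1−f) ≈ 0.659 μg/mL.
Difference ≈ 2.251 − 0.659 ≈ 1.592 μg/mL.

1.6 μg/mL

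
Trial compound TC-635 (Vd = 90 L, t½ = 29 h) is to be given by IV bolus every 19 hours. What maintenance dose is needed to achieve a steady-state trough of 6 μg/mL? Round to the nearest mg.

τ/t½ = 19/29 ≈ 0.65517, so f = (1/2)^(19/29) ≈ 0.635000.
Cmin,ss = (D/Vd)·f/(1−f), so D = Cmin,ss·Vd·(1−f)/f.
D = 6 × 90 × (1−f)/f ≈ 6 × 90 × 0.57480 ≈ 310.39 mg.

310 mg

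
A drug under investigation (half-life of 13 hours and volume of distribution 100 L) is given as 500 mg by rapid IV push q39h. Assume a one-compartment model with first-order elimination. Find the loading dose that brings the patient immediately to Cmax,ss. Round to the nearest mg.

571 mg

f = (1/2)^(39/13) ≈ 0.125000; accumulation ratio R = 1/(1−f) ≈ 1.14286.
Loading dose to hit Cmax,ss on first dose: D_load = D_maint·R ≈ 500 × 1.14286 ≈ 571.43 mg.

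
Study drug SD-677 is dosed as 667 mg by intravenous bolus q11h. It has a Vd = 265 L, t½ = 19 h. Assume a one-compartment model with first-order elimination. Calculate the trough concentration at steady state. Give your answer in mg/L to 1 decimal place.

5.1 mg/L

k = ln2/t½ = ln2/19 ≈ 0.036481 h⁻¹; fraction remaining f = e^(−kτ) = e^(−0.036481×11) ≈ 0.6695.
Single-dose peak C₀ = D/Vd = 667/265 ≈ 2.517 mg/L.
Steady-state trough Cmin,ss = C₀·f/(1−f) ≈ 2.517 × 0.6695/0.3305 ≈ 5.099 mg/L.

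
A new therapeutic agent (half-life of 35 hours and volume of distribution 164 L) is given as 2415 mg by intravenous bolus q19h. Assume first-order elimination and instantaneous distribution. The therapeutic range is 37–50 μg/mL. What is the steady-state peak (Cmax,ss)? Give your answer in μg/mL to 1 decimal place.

47.0 μg/mL

Over one 19-h interval, 19/35 ≈ 0.54286 half-lives elapse, leaving f ≈ 0.6864 of each dose.
Accumulation ratio R = 1/(1 − f) ≈ 1/0.3136 ≈ 3.1888.
Single-dose peak C₀ = D/Vd = 2415/164 ≈ 14.726 μg/mL.
Cmax,ss = C₀/(1 − f) ≈ 14.726/0.3136 ≈ 46.958 μg/mL.
Peak 47.0 μg/mL vs MTC 50 μg/mL: below toxic threshold.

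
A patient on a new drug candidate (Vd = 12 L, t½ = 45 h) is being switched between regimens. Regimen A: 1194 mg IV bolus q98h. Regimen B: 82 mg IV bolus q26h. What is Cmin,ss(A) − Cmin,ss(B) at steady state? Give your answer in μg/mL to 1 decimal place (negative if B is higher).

Regimen A: f = (1/2)^(98/45) ≈ 0.2210; Cmin,ss = (1194/12)·f/(1−f) ≈ 28.228 μg/mL.
Regimen B: f = (1/2)^(26/45) ≈ 0.6700; Cmin,ss = (82/12)·f/(1−f) ≈ 13.874 μg/mL.
Difference ≈ 28.228 − 13.874 ≈ 14.354 μg/mL.

14.4 μg/mL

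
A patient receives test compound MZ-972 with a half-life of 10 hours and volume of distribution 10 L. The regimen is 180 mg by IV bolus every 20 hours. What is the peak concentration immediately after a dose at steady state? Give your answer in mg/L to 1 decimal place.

τ = 20 h = 2 half-lives, so f = (1/2)^2 = 0.25.
At steady state, R = 1/(1 − 0.25) = 4/3.
Single-dose peak C₀ = D/Vd = 180/10 = 18 mg/L.
Steady-state peak Cmax,ss = C₀·R = 18 × 4/3 ≈ 24.000 mg/L.

24.0 mg/L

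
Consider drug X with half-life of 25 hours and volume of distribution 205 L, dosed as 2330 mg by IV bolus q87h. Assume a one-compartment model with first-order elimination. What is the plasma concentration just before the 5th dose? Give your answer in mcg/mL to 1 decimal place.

1.1 mcg/mL

f = (1/2)^(τ/t½) = (1/2)^(87/25) ≈ 0.0896.
C₀ = D/Vd = 2330/205 ≈ 11.366 mcg/mL.
Before the 5th dose, 4 doses have been given. Superposition: Cmin = C₀·(f + f² + … + f^4).
≈ 11.366 × (0.0896 + 0.0080 + 0.0007 + 0.0001) ≈ 11.366 × 0.0984 ≈ 1.118 mcg/mL.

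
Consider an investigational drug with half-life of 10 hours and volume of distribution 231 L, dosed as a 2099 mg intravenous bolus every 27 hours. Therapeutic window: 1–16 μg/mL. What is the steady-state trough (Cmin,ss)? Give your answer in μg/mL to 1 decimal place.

Over one 27-h interval, 27/10 ≈ 2.7 half-lives elapse, leaving f ≈ 0.1539 of each dose.
Accumulation ratio R = 1/(1 − f) ≈ 1/0.8461 ≈ 1.1819.
Each bolus raises the concentration by D/Vd = 2099/231 ≈ 9.087 μg/mL.
Steady-state peak Cmax,ss = C₀·R ≈ 9.087 × 1.1819 ≈ 10.740 μg/mL.
One interval later, Cmin,ss = Cmax,ss·e^(−kτ) ≈ 10.740 × 0.1539 ≈ 1.653 μg/mL.
Trough 1.7 μg/mL vs MEC 1 μg/mL: adequate.

1.7 μg/mL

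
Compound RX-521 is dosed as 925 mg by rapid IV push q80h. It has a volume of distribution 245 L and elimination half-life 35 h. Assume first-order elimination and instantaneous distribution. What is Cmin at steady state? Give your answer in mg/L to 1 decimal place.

τ/t½ = 80/35 ≈ 2.2857, so fraction remaining f = (1/2)^(80/35) ≈ 0.2051.
At steady state, accumulation factor R = 1/(1 − e^(−kτ)) ≈ 1.2580.
Single-dose peak C₀ = D/Vd = 925/245 ≈ 3.776 mg/L.
Cmax,ss = C₀/(1 − f) ≈ 3.776/0.7949 ≈ 4.750 mg/L.
One interval later, Cmin,ss = Cmax,ss·e^(−kτ) ≈ 4.750 × 0.2051 ≈ 0.974 mg/L.

1.0 mg/L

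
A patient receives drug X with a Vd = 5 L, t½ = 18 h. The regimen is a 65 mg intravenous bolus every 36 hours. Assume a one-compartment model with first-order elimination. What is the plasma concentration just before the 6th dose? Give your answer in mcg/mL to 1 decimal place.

4.3 mcg/mL

f = (1/2)^(τ/t½) = (1/2)^(36/18) ≈ 0.2500.
C₀ = D/Vd = 65/5 ≈ 13.000 mcg/mL.
Before the 6th dose, 5 doses have been given. Superposition: Cmin = C₀·(f + f² + … + f^5).
≈ 13.000 × (0.2500 + 0.0625 + 0.0156 + 0.0039 + 0.0010) ≈ 13.000 × 0.3330 ≈ 4.329 mcg/mL.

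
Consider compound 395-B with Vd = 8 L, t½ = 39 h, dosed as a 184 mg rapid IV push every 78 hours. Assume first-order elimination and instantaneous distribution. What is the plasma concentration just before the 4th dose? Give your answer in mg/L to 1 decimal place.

f = (1/2)^(τ/t½) = (1/2)^(78/39) ≈ 0.2500.
C₀ = D/Vd = 184/8 ≈ 23.000 mg/L.
Before the 4th dose, 3 doses have been given. Superposition: Cmin = C₀·(f + f² + … + f^3).
≈ 23.000 × (0.2500 + 0.0625 + 0.0156) ≈ 23.000 × 0.3281 ≈ 7.546 mg/L.

7.5 mg/L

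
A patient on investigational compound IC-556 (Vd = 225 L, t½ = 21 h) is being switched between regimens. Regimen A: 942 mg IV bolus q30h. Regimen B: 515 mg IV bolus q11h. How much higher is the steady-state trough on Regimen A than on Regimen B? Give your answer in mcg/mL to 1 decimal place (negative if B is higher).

-2.8 mcg/mL

Regimen A: f = (1/2)^(30/21) ≈ 0.3715; Cmin,ss = (942/225)·f/(1−f) ≈ 2.475 mcg/mL.
Regimen B: f = (1/2)^(11/21) ≈ 0.6955; Cmin,ss = (515/225)·f/(1−f) ≈ 5.228 mcg/mL.
Difference ≈ 2.475 − 5.228 ≈ -2.753 mcg/mL.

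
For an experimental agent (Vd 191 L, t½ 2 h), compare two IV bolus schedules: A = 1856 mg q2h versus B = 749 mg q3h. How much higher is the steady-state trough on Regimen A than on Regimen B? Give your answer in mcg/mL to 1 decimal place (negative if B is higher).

7.6 mcg/mL

Regimen A: f = (1/2)^(2/2) ≈ 0.5000; Cmin,ss = (1856/191)·f/(1−f) ≈ 9.717 mcg/mL.
Regimen B: f = (1/2)^(3/2) ≈ 0.3536; Cmin,ss = (749/191)·f/(1−f) ≈ 2.145 mcg/mL.
Difference ≈ 9.717 − 2.145 ≈ 7.572 mcg/mL.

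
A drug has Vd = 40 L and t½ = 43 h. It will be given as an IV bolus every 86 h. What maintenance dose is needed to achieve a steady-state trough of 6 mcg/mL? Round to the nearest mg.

τ/t½ = 86/43 ≈ 2, so f = (1/2)^(86/43) ≈ 0.250000.
Cmin,ss = (D/Vd)·f/(1−f), so D = Cmin,ss·Vd·(1−f)/f.
D = 6 × 40 × (1−f)/f ≈ 6 × 40 × 3.00000 ≈ 720.00 mg.

720 mg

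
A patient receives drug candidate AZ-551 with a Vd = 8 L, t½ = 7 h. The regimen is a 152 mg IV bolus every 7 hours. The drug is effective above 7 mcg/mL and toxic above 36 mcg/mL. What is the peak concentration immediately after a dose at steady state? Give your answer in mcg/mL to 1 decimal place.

τ = 7 h = 1 half-life, so f = (1/2)^1 = 0.5.
At steady state, R = 1/(1 − 0.5) = 2/1.
Single-dose peak C₀ = D/Vd = 152/8 = 19 mcg/mL.
Steady-state peak Cmax,ss = C₀·R = 19 × 2/1 ≈ 38.000 mcg/mL.
Peak 38.0 mcg/mL vs MTC 36 mcg/mL: exceeds toxic threshold.

38.0 mcg/mL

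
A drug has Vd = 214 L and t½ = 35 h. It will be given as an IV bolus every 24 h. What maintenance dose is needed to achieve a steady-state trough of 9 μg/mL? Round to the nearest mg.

1172 mg

τ/t½ = 24/35 ≈ 0.68571, so f = (1/2)^(24/35) ≈ 0.621698.
Cmin,ss = (D/Vd)·f/(1−f), so D = Cmin,ss·Vd·(1−f)/f.
D = 9 × 214 × (1−f)/f ≈ 9 × 214 × 0.60850 ≈ 1171.97 mg.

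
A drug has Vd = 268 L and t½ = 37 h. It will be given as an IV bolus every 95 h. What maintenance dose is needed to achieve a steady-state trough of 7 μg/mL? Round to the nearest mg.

9245 mg

τ/t½ = 95/37 ≈ 2.5676, so f = (1/2)^(95/37) ≈ 0.168688.
Cmin,ss = (D/Vd)·f/(1−f), so D = Cmin,ss·Vd·(1−f)/f.
D = 7 × 268 × (1−f)/f ≈ 7 × 268 × 4.92810 ≈ 9245.12 mg.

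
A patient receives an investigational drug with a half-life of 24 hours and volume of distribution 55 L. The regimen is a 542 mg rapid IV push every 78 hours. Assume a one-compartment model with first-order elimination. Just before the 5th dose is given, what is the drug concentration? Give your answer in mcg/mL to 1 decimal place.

1.2 mcg/mL

f = (1/2)^(τ/t½) = (1/2)^(78/24) ≈ 0.1051.
C₀ = D/Vd = 542/55 ≈ 9.855 mcg/mL.
Before the 5th dose, 4 doses have been given. Superposition: Cmin = C₀·(f + f² + … + f^4).
≈ 9.855 × (0.1051 + 0.0110 + 0.0012 + 0.0001) ≈ 9.855 × 0.1174 ≈ 1.157 mcg/mL.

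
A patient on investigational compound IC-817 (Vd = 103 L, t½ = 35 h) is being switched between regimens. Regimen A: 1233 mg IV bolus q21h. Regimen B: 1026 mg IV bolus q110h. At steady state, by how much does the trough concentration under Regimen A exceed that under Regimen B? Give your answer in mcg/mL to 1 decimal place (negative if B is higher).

Regimen A: f = (1/2)^(21/35) ≈ 0.6598; Cmin,ss = (1233/103)·f/(1−f) ≈ 23.217 mcg/mL.
Regimen B: f = (1/2)^(110/35) ≈ 0.1132; Cmin,ss = (1026/103)·f/(1−f) ≈ 1.272 mcg/mL.
Difference ≈ 23.217 − 1.272 ≈ 21.945 mcg/mL.

21.9 mcg/mL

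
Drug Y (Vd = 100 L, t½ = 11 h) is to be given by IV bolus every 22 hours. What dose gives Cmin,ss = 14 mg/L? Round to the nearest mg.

τ/t½ = 22/11 ≈ 2, so f = (1/2)^(22/11) ≈ 0.250000.
Cmin,ss = (D/Vd)·f/(1−f), so D = Cmin,ss·Vd·(1−f)/f.
D = 14 × 100 × (1−f)/f ≈ 14 × 100 × 3.00000 ≈ 4200.00 mg.

4200 mg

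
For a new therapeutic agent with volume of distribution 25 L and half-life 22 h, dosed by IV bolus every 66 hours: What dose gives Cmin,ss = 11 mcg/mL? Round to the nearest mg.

1925 mg

τ/t½ = 66/22 ≈ 3, so f = (1/2)^(66/22) ≈ 0.125000.
Cmin,ss = (D/Vd)·f/(1−f), so D = Cmin,ss·Vd·(1−f)/f.
D = 11 × 25 × (1−f)/f ≈ 11 × 25 × 7.00000 ≈ 1925.00 mg.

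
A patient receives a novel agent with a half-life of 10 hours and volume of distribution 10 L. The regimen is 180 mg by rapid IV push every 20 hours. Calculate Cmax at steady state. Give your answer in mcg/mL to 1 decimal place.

24.0 mcg/mL

The dosing interval is 2 half-lives, so f = 2^(−2) = 0.25.
At steady state, R = 1/(1 − 0.25) = 4/3.
Single-dose peak C₀ = D/Vd = 180/10 = 18 mcg/mL.
Steady-state peak Cmax,ss = C₀·R = 18 × 4/3 ≈ 24.000 mcg/mL.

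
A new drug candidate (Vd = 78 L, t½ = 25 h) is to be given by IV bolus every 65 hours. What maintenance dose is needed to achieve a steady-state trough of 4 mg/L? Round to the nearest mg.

τ/t½ = 65/25 ≈ 2.6, so f = (1/2)^(65/25) ≈ 0.164938.
Cmin,ss = (D/Vd)·f/(1−f), so D = Cmin,ss·Vd·(1−f)/f.
D = 4 × 78 × (1−f)/f ≈ 4 × 78 × 5.06288 ≈ 1579.62 mg.

1580 mg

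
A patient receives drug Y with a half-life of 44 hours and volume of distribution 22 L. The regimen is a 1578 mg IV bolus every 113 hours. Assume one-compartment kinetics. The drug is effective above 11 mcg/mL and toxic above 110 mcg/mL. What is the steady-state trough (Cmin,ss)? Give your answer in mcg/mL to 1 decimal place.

14.5 mcg/mL

τ/t½ = 113/44 ≈ 2.5682, so fraction remaining f = (1/2)^(113/44) ≈ 0.1686.
Each bolus raises the concentration by D/Vd = 1578/22 ≈ 71.727 mcg/mL.
Steady-state trough Cmin,ss = C₀·f/(1−f) ≈ 71.727 × 0.1686/0.8314 ≈ 14.546 mcg/mL.
Trough 14.5 mcg/mL vs MEC 11 mcg/mL: adequate.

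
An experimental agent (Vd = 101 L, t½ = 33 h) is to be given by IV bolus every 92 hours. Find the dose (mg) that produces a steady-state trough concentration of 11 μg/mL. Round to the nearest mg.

τ/t½ = 92/33 ≈ 2.7879, so f = (1/2)^(92/33) ≈ 0.144799.
Cmin,ss = (D/Vd)·f/(1−f), so D = Cmin,ss·Vd·(1−f)/f.
D = 11 × 101 × (1−f)/f ≈ 11 × 101 × 5.90613 ≈ 6561.71 mg.

6562 mg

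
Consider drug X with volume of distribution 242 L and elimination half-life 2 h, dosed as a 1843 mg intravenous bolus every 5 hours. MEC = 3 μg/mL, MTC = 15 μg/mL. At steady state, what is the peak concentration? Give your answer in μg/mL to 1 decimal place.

9.3 μg/mL

τ/t½ = 5/2 ≈ 2.5, so fraction remaining f = (1/2)^(5/2) ≈ 0.1768.
At steady state, accumulation factor R = 1/(1 − e^(−kτ)) ≈ 1.2148.
Each bolus raises the concentration by D/Vd = 1843/242 ≈ 7.616 μg/mL.
Steady-state peak Cmax,ss = C₀·R ≈ 7.616 × 1.2148 ≈ 9.252 μg/mL.
Peak 9.3 μg/mL vs MTC 15 μg/mL: below toxic threshold.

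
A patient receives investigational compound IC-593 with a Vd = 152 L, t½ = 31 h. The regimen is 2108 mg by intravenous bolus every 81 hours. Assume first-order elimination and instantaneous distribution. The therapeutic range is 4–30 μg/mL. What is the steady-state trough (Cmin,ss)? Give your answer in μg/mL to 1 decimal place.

2.7 μg/mL

Over one 81-h interval, 81/31 ≈ 2.6129 half-lives elapse, leaving f ≈ 0.1635 of each dose.
Single-dose peak C₀ = D/Vd = 2108/152 ≈ 13.868 μg/mL.
Steady-state trough Cmin,ss = C₀·f/(1−f) ≈ 13.868 × 0.1635/0.8365 ≈ 2.711 μg/mL.
Trough 2.7 μg/mL vs MEC 4 μg/mL: subtherapeutic.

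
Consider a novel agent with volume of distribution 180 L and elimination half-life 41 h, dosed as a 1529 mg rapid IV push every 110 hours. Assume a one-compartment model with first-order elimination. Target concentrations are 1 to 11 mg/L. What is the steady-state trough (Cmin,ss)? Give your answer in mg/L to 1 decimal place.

1.6 mg/L

τ/t½ = 110/41 ≈ 2.6829, so fraction remaining f = (1/2)^(110/41) ≈ 0.1557.
Accumulation ratio R = 1/(1 − f) ≈ 1/0.8443 ≈ 1.1844.
Single-dose peak C₀ = D/Vd = 1529/180 ≈ 8.494 mg/L.
Steady-state peak Cmax,ss = C₀·R ≈ 8.494 × 1.1844 ≈ 10.060 mg/L.
Steady-state trough Cmin,ss = Cmax,ss·f ≈ 10.060 × 0.1557 ≈ 1.566 mg/L.
Trough 1.6 mg/L vs MEC 1 mg/L: adequate.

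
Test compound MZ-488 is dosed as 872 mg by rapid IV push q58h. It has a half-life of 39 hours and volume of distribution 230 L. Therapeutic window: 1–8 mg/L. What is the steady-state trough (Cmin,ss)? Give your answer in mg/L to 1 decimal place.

Over one 58-h interval, 58/39 ≈ 1.4872 half-lives elapse, leaving f ≈ 0.3567 of each dose.
Each bolus raises the concentration by D/Vd = 872/230 ≈ 3.791 mg/L.
Steady-state trough Cmin,ss = C₀·f/(1−f) ≈ 3.791 × 0.3567/0.6433 ≈ 2.102 mg/L.
Trough 2.1 mg/L vs MEC 1 mg/L: adequate.

2.1 mg/L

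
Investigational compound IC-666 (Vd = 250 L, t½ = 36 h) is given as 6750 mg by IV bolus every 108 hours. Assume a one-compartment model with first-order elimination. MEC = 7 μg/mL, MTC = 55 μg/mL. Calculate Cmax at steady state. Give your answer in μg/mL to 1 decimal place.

The dosing interval is 3 half-lives, so f = 2^(−3) = 0.125.
Accumulation ratio R = 1/(1 − f) = 1/0.875 = 8/7.
Single-dose peak C₀ = D/Vd = 6750/250 = 27 μg/mL.
Steady-state peak Cmax,ss = C₀·R = 27 × 8/7 ≈ 30.857 μg/mL.
Peak 30.9 μg/mL vs MTC 55 μg/mL: below toxic threshold.

30.9 μg/mL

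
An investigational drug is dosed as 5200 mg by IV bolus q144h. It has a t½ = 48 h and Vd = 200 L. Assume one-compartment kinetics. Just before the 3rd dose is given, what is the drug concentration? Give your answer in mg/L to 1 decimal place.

3.7 mg/L

f = (1/2)^(τ/t½) = (1/2)^(144/48) ≈ 0.1250.
C₀ = D/Vd = 5200/200 ≈ 26.000 mg/L.
Before the 3rd dose, 2 doses have been given. Superposition: Cmin = C₀·(f + f²).
≈ 26.000 × (0.1250 + 0.0156) ≈ 26.000 × 0.1406 ≈ 3.656 mg/L.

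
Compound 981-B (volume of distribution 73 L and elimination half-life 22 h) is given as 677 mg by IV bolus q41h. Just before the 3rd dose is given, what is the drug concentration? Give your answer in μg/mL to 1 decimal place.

3.2 μg/mL

f = (1/2)^(τ/t½) = (1/2)^(41/22) ≈ 0.2748.
C₀ = D/Vd = 677/73 ≈ 9.274 μg/mL.
Before the 3rd dose, 2 doses have been given. Superposition: Cmin = C₀·(f + f²).
≈ 9.274 × (0.2748 + 0.0755) ≈ 9.274 × 0.3503 ≈ 3.249 μg/mL.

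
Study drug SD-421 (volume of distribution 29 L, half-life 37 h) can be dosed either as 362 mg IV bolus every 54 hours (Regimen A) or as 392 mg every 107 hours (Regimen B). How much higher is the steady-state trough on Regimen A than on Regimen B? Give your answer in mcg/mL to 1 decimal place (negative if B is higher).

5.0 mcg/mL

Regimen A: f = (1/2)^(54/37) ≈ 0.3636; Cmin,ss = (362/29)·f/(1−f) ≈ 7.132 mcg/mL.
Regimen B: f = (1/2)^(107/37) ≈ 0.1347; Cmin,ss = (392/29)·f/(1−f) ≈ 2.104 mcg/mL.
Difference ≈ 7.132 − 2.104 ≈ 5.028 mcg/mL.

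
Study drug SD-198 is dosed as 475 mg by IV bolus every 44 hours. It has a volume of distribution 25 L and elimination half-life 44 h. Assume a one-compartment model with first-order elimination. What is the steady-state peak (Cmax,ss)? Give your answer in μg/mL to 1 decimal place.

38.0 μg/mL

The dosing interval is 1 half-life, so f = 2^(−1) = 0.5.
Accumulation ratio R = 1/(1 − f) = 1/0.5 = 2/1.
Single-dose peak C₀ = D/Vd = 475/25 = 19 μg/mL.
Steady-state peak Cmax,ss = C₀·R = 19 × 2/1 ≈ 38.000 μg/mL.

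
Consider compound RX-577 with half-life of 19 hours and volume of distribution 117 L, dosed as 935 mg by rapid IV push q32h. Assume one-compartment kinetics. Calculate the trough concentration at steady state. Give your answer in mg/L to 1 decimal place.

3.6 mg/L

k = ln2/t½ = ln2/19 ≈ 0.036481 h⁻¹; fraction remaining f = e^(−kτ) = e^(−0.036481×32) ≈ 0.3112.
Accumulation ratio R = 1/(1 − f) ≈ 1/0.6888 ≈ 1.4518.
Single-dose peak C₀ = D/Vd = 935/117 ≈ 7.991 mg/L.
Steady-state peak Cmax,ss = C₀·R ≈ 7.991 × 1.4518 ≈ 11.601 mg/L.
Steady-state trough Cmin,ss = Cmax,ss·f ≈ 11.601 × 0.3112 ≈ 3.610 mg/L.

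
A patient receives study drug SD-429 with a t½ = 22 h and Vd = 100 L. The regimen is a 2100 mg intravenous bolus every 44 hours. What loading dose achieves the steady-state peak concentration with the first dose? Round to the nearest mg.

f = (1/2)^(44/22) ≈ 0.250000; accumulation ratio R = 1/(1−f) ≈ 1.33333.
Loading dose to hit Cmax,ss on first dose: D_load = D_maint·R ≈ 2100 × 1.33333 ≈ 2799.99 mg.

2800 mg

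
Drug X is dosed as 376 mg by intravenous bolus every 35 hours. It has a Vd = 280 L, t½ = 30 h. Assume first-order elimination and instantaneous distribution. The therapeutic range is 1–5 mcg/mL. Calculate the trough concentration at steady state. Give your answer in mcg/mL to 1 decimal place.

Over one 35-h interval, 35/30 ≈ 1.1667 half-lives elapse, leaving f ≈ 0.4454 of each dose.
Accumulation ratio R = 1/(1 − f) ≈ 1/0.5546 ≈ 1.8031.
Single-dose peak C₀ = D/Vd = 376/280 ≈ 1.343 mcg/mL.
Cmax,ss = C₀/(1 − f) ≈ 1.343/0.5546 ≈ 2.422 mcg/mL.
Steady-state trough Cmin,ss = Cmax,ss·f ≈ 2.422 × 0.4454 ≈ 1.079 mcg/mL.
Trough 1.1 mcg/mL vs MEC 1 mcg/mL: adequate.

1.1 mcg/mL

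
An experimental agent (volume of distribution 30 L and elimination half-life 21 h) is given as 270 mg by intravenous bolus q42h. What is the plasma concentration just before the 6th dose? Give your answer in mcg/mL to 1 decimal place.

3.0 mcg/mL

f = (1/2)^(τ/t½) = (1/2)^(42/21) ≈ 0.2500.
C₀ = D/Vd = 270/30 ≈ 9.000 mcg/mL.
Before the 6th dose, 5 doses have been given. Superposition: Cmin = C₀·(f + f² + … + f^5).
≈ 9.000 × (0.2500 + 0.0625 + 0.0156 + 0.0039 + 0.0010) ≈ 9.000 × 0.3330 ≈ 2.997 mcg/mL.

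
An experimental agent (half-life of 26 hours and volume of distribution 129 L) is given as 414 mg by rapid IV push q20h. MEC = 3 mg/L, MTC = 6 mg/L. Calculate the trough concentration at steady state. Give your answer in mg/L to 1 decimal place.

k = ln2/t½ = ln2/26 ≈ 0.026660 h⁻¹; fraction remaining f = e^(−kτ) = e^(−0.026660×20) ≈ 0.5867.
Accumulation ratio R = 1/(1 − f) ≈ 1/0.4133 ≈ 2.4195.
Single-dose peak C₀ = D/Vd = 414/129 ≈ 3.209 mg/L.
Cmax,ss = C₀/(1 − f) ≈ 3.209/0.4133 ≈ 7.764 mg/L.
Steady-state trough Cmin,ss = Cmax,ss·f ≈ 7.764 × 0.5867 ≈ 4.555 mg/L.
Trough 4.6 mg/L vs MEC 3 mg/L: adequate.

4.6 mg/L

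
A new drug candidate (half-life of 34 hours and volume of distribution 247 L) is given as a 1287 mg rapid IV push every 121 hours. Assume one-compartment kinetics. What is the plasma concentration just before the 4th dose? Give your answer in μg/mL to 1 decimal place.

f = (1/2)^(τ/t½) = (1/2)^(121/34) ≈ 0.0849.
C₀ = D/Vd = 1287/247 ≈ 5.211 μg/mL.
Before the 4th dose, 3 doses have been given. Superposition: Cmin = C₀·(f + f² + … + f^3).
≈ 5.211 × (0.0849 + 0.0072 + 0.0006) ≈ 5.211 × 0.0927 ≈ 0.483 μg/mL.

0.5 μg/mL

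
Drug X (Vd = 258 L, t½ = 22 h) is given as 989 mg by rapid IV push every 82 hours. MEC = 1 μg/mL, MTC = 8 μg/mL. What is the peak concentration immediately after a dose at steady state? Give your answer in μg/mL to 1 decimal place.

4.1 μg/mL

k = ln2/t½ = ln2/22 ≈ 0.031507 h⁻¹; fraction remaining f = e^(−kτ) = e^(−0.031507×82) ≈ 0.0755.
At steady state, accumulation factor R = 1/(1 − e^(−kτ)) ≈ 1.0817.
Each bolus raises the concentration by D/Vd = 989/258 ≈ 3.833 μg/mL.
Steady-state peak Cmax,ss = C₀·R ≈ 3.833 × 1.0817 ≈ 4.146 μg/mL.
Peak 4.1 μg/mL vs MTC 8 μg/mL: below toxic threshold.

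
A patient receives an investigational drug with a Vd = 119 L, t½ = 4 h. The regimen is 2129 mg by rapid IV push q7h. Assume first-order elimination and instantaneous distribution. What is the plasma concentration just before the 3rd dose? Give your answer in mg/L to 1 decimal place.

f = (1/2)^(τ/t½) = (1/2)^(7/4) ≈ 0.2973.
C₀ = D/Vd = 2129/119 ≈ 17.891 mg/L.
Before the 3rd dose, 2 doses have been given. Superposition: Cmin = C₀·(f + f²).
≈ 17.891 × (0.2973 + 0.0884) ≈ 17.891 × 0.3857 ≈ 6.901 mg/L.

6.9 mg/L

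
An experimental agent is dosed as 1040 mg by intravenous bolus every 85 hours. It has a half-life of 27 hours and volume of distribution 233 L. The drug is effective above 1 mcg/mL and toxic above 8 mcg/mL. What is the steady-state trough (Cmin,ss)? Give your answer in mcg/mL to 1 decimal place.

τ/t½ = 85/27 ≈ 3.1481, so fraction remaining f = (1/2)^(85/27) ≈ 0.1128.
Single-dose peak C₀ = D/Vd = 1040/233 ≈ 4.464 mcg/mL.
Steady-state trough Cmin,ss = C₀·f/(1−f) ≈ 4.464 × 0.1128/0.8872 ≈ 0.568 mcg/mL.
Trough 0.6 mcg/mL vs MEC 1 mcg/mL: subtherapeutic.

0.6 mcg/mL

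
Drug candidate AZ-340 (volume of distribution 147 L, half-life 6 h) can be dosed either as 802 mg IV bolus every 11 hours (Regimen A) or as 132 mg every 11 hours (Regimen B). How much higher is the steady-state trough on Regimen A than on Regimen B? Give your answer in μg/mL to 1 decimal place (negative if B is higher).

Regimen A: f = (1/2)^(11/6) ≈ 0.2806; Cmin,ss = (802/147)·f/(1−f) ≈ 2.128 μg/mL.
Regimen B: f = (1/2)^(11/6) ≈ 0.2806; Cmin,ss = (132/147)·f/(1−f) ≈ 0.350 μg/mL.
Difference ≈ 2.128 − 0.350 ≈ 1.778 μg/mL.

1.8 μg/mL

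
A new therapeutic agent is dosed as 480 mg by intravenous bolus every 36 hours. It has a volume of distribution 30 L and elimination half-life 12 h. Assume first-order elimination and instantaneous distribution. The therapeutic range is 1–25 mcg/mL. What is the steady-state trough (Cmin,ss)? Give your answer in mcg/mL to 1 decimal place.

2.3 mcg/mL

The dosing interval is 3 half-lives, so f = 2^(−3) = 0.125.
Accumulation ratio R = 1/(1 − f) = 1/0.875 = 8/7.
Single-dose peak C₀ = D/Vd = 480/30 = 16 mcg/mL.
Steady-state peak Cmax,ss = C₀·R = 16 × 8/7 ≈ 18.286 mcg/mL.
Steady-state trough Cmin,ss = Cmax,ss·f ≈ 18.286 × 0.125 ≈ 2.286 mcg/mL.
Trough 2.3 mcg/mL vs MEC 1 mcg/mL: adequate.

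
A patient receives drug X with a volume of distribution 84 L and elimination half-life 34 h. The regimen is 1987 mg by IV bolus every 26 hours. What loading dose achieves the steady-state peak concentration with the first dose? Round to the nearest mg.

f = (1/2)^(26/34) ≈ 0.588573; accumulation ratio R = 1/(1−f) ≈ 2.43056.
Loading dose to hit Cmax,ss on first dose: D_load = D_maint·R ≈ 1987 × 2.43056 ≈ 4829.52 mg.

4830 mg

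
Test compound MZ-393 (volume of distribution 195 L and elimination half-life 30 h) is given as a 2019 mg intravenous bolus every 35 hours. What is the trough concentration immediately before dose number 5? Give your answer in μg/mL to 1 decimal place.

f = (1/2)^(τ/t½) = (1/2)^(35/30) ≈ 0.4454.
C₀ = D/Vd = 2019/195 ≈ 10.354 μg/mL.
Before the 5th dose, 4 doses have been given. Superposition: Cmin = C₀·(f + f² + … + f^4).
≈ 10.354 × (0.4454 + 0.1984 + 0.0884 + 0.0394) ≈ 10.354 × 0.7716 ≈ 7.989 μg/mL.

8.0 μg/mL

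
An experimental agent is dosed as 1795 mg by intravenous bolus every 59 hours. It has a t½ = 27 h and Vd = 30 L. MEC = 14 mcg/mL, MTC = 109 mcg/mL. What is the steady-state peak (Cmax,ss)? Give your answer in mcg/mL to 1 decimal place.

76.7 mcg/mL

τ/t½ = 59/27 ≈ 2.1852, so fraction remaining f = (1/2)^(59/27) ≈ 0.2199.
Accumulation ratio R = 1/(1 − f) ≈ 1/0.7801 ≈ 1.2819.
Single-dose peak C₀ = D/Vd = 1795/30 ≈ 59.833 mcg/mL.
Cmax,ss = C₀/(1 − f) ≈ 59.833/0.7801 ≈ 76.699 mcg/mL.
Peak 76.7 mcg/mL vs MTC 109 mcg/mL: below toxic threshold.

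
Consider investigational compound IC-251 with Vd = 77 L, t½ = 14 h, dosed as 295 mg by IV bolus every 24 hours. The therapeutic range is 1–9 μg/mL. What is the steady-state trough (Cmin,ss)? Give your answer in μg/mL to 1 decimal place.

Over one 24-h interval, 24/14 ≈ 1.7143 half-lives elapse, leaving f ≈ 0.3048 of each dose.
Single-dose peak C₀ = D/Vd = 295/77 ≈ 3.831 μg/mL.
Steady-state trough Cmin,ss = C₀·f/(1−f) ≈ 3.831 × 0.3048/0.6952 ≈ 1.680 μg/mL.
Trough 1.7 μg/mL vs MEC 1 μg/mL: adequate.

1.7 μg/mL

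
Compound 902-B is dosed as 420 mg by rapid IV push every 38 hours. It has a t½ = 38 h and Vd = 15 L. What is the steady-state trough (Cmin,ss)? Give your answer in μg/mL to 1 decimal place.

τ = 38 h = 1 half-life, so f = (1/2)^1 = 0.5.
Accumulation ratio R = 1/(1 − f) = 1/0.5 = 2/1.
Single-dose peak C₀ = D/Vd = 420/15 = 28 μg/mL.
Steady-state peak Cmax,ss = C₀·R = 28 × 2/1 ≈ 56.000 μg/mL.
Steady-state trough Cmin,ss = Cmax,ss·f ≈ 56.000 × 0.5 ≈ 28.000 μg/mL.

28.0 μg/mL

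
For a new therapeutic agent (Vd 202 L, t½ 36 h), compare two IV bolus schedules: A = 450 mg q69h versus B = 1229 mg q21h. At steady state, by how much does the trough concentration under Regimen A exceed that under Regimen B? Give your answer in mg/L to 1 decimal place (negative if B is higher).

-11.4 mg/L

Regimen A: f = (1/2)^(69/36) ≈ 0.2649; Cmin,ss = (450/202)·f/(1−f) ≈ 0.803 mg/L.
Regimen B: f = (1/2)^(21/36) ≈ 0.6674; Cmin,ss = (1229/202)·f/(1−f) ≈ 12.209 mg/L.
Difference ≈ 0.803 − 12.209 ≈ -11.406 mg/L.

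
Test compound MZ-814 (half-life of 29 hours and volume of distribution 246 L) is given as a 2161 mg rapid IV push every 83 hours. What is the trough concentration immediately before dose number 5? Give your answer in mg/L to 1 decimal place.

f = (1/2)^(τ/t½) = (1/2)^(83/29) ≈ 0.1375.
C₀ = D/Vd = 2161/246 ≈ 8.785 mg/L.
Before the 5th dose, 4 doses have been given. Superposition: Cmin = C₀·(f + f² + … + f^4).
≈ 8.785 × (0.1375 + 0.0189 + 0.0026 + 0.0004) ≈ 8.785 × 0.1594 ≈ 1.400 mg/L.

1.4 mg/L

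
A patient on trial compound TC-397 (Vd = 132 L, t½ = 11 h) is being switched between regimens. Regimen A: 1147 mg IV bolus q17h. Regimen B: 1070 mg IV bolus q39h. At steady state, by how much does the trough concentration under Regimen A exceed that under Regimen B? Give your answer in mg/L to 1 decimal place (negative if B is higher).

Regimen A: f = (1/2)^(17/11) ≈ 0.3426; Cmin,ss = (1147/132)·f/(1−f) ≈ 4.528 mg/L.
Regimen B: f = (1/2)^(39/11) ≈ 0.0856; Cmin,ss = (1070/132)·f/(1−f) ≈ 0.759 mg/L.
Difference ≈ 4.528 − 0.759 ≈ 3.769 mg/L.

3.8 mg/L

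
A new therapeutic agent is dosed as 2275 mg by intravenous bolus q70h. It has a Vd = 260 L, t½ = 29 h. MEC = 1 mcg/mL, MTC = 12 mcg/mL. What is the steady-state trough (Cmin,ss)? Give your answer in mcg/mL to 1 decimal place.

2.0 mcg/mL

k = ln2/t½ = ln2/29 ≈ 0.023902 h⁻¹; fraction remaining f = e^(−kτ) = e^(−0.023902×70) ≈ 0.1877.
Each bolus raises the concentration by D/Vd = 2275/260 ≈ 8.750 mcg/mL.
Steady-state trough Cmin,ss = C₀·f/(1−f) ≈ 8.750 × 0.1877/0.8123 ≈ 2.022 mcg/mL.
Trough 2.0 mcg/mL vs MEC 1 mcg/mL: adequate.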